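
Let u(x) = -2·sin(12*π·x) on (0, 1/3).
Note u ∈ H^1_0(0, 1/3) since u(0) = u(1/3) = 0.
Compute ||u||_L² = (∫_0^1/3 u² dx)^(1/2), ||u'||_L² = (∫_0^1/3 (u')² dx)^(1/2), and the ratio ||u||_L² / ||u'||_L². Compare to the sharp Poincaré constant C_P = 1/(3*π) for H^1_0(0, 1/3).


||u||_L² / ||u'||_L² = 1/(12*π) < C_P = 1/(3*π).

u(x) = -2·sin(12*π·x), so u'(x) = -24*π*cos(12*π*x).
Writing u(x) = A·sin(kπx/L) with A = -2 and k = 4, use ∫_0^L sin²(kπx/L) dx = L/2 and ∫_0^L cos²(kπx/L) dx = L/2.
u² = 4·sin²(12*π·x) and (u')² = 576*π^2·cos²(12*π·x), and each of sin², cos² integrates to L/2 = 1/6 over (0, 1/3).
∫_0^1/3 u² dx = 2/3, so ||u||_L² = sqrt(6)/3.
∫_0^1/3 (u')² dx = 96*π^2, so ||u'||_L² = 4*sqrt(6)*π.
Ratio ||u||_L² / ||u'||_L² = 1/(12*π).
Sharp Poincaré constant on H^1_0(0, 1/3) is C_P = L/π = 1/(3*π), achieved by sin(3*π·x).
This is the k = 4 harmonic; the ratio L/(kπ) is strictly less than C_P = L/π, consistent with the sharp inequality ||u||_L² ≤ C_P ||u'||_L².


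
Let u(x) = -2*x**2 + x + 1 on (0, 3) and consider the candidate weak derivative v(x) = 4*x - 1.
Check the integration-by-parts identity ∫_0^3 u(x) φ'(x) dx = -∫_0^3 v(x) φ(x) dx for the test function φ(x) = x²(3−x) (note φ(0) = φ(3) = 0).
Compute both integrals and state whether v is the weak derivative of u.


LHS = 837/20, RHS = -837/20. No, v is not the weak derivative of u.

u(x) = -2*x**2 + x + 1, classical derivative u'(x) = 1 - 4*x.
φ(x) = x²(3−x), so φ'(x) = 3*x*(2 - x).
Note φ(0) = φ(3) = 0, so the boundary term u·φ vanishes.
LHS = ∫_0^3 u(x) φ'(x) dx = ∫_0^3 (6*x^4 - 15*x^3 + 3*x^2 + 6*x) dx. Term by term:
  ∫_0^3 6*x^4 dx = 1458/5;  ∫_0^3 -15*x^3 dx = -1215/4;  ∫_0^3 3*x^2 dx = 27;
  ∫_0^3 6*x dx = 27.
Sum: 1458/5 − 1215/4 + 27 + 27 = 837/20.
So LHS = 837/20.
∫_0^3 v(x) φ(x) dx = ∫_0^3 (-4*x^4 + 13*x^3 - 3*x^2) dx. Term by term:
  ∫_0^3 -4*x^4 dx = -972/5;  ∫_0^3 13*x^3 dx = 1053/4;  ∫_0^3 -3*x^2 dx = -27.
Sum: -972/5 + 1053/4 − 27 = 837/20.
So RHS = -∫_0^3 v(x) φ(x) dx = -837/20.
LHS − RHS = 837/10 ≠ 0, so the identity fails.
(For a valid weak derivative the identity must hold for EVERY test function, in particular this one. The failure shows v is NOT the weak derivative of u.)
Correct weak derivative would be u'(x) = 1 - 4*x.


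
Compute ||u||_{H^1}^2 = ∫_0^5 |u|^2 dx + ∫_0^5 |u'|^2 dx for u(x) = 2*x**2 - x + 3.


||u||_{H^1}^2 = 8875/3

The H^1 norm (squared) on an interval (0, L) is
  ||u||_{H^1}^2 = ∫_0^L u(x)^2 dx + ∫_0^L u'(x)^2 dx.
Compute u'(x) = 4*x - 1.
Then u(x)^2 = 4*x**4 - 4*x**3 + 13*x**2 - 6*x + 9 and u'(x)^2 = 16*x**2 - 8*x + 1.
Integrate each monomial from 0 to 5 using ∫_0^5 c·x^n dx = c·5^(n+1)/(n+1):
  ∫_0^5 u(x)^2 dx = ∫_0^5 (4*x^4 - 4*x^3 + 13*x^2 - 6*x + 9) dx. Term by term:
    ∫_0^5 4*x^4 dx = 2500;  ∫_0^5 -4*x^3 dx = -625;  ∫_0^5 13*x^2 dx = 1625/3;
    ∫_0^5 -6*x dx = -75;  ∫_0^5 9 dx = 45.
  Sum: 2500 − 625 + 1625/3 − 75 + 45 = 7160/3.
  ∫_0^5 u'(x)^2 dx = ∫_0^5 (16*x^2 - 8*x + 1) dx. Term by term:
    ∫_0^5 16*x^2 dx = 2000/3;  ∫_0^5 -8*x dx = -100;  ∫_0^5 1 dx = 5.
  Sum: 2000/3 − 100 + 5 = 1715/3.
Adding: ||u||_{H^1}^2 = 7160/3 + 1715/3 = 8875/3.


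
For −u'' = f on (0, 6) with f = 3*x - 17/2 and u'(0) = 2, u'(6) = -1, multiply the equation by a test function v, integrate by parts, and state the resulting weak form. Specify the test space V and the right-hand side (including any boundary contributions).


V = H^1(0, 6) (v unrestricted at boundary; u is determined up to an additive constant); weak form: ∫_0^6 u'v' dx = ∫_0^6 (3*x - 17/2) v dx − v(6) − 2·v(0) for all v ∈ V.

Multiply both sides by a test function v and integrate from 0 to 6:
  ∫_0^6 −u''(x) v(x) dx = ∫_0^6 f(x) v(x) dx.
Integrate the LHS by parts once:
  ∫_0^6 −u'' v dx = −[u'(x) v(x)]_0^6 + ∫_0^6 u'(x) v'(x) dx.
Thus ∫_0^6 u'(x) v'(x) dx = ∫_0^6 f(x) v(x) dx + [u'(x) v(x)]_0^6.
Choose V so that boundary terms are either known or forced to vanish.
u has inhomogeneous Neumann u'(0) = 2, u'(6) = -1. [u' v]_0^6 = (-1)·v(6) − (2)·v(0) = − v(6) − 2·v(0). Take V = H^1(0, 6); boundary term becomes part of RHS.
Weak formulation: find u (satisfying any essential BC) such that ∫_0^6 u'(x) v'(x) dx = ∫_0^6 f v dx − v(6) − 2·v(0) for all v ∈ V (Neumann data are natural BCs: they enter the RHS as boundary terms).
Substituting f(x) = 3*x - 17/2, the right-hand side is ∫_0^6 (3*x - 17/2) v dx − v(6) − 2·v(0).
Compatibility check (pure Neumann): taking v ≡ 1 ∈ V gives 0 = ∫_0^6 f dx + (-1) − (2), i.e. ∫_0^6 f dx must equal u'(0) − u'(6) = 3. Indeed ∫_0^6 (3*x - 17/2) dx = 3, so the data are compatible. The solution is then unique only up to an additive constant (fix it e.g. by requiring ∫_0^6 u dx = 0).


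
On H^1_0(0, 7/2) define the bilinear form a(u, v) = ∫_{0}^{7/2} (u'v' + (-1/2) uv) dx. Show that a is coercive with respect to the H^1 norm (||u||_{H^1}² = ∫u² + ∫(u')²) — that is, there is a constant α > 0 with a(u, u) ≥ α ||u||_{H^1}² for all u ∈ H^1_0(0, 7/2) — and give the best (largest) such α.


α = (-49 + 8*π^2)/(2*(4*π^2 + 49))

Coercivity of a(·,·) on H^1_0(0, 7/2) means a(u, u) ≥ α ||u||_{H^1}² for every u ∈ H^1_0.
The interval has length L = 7/2, and Poincaré/coercivity depend only on L. Here a(u, u) = ∫(u')² + (-1/2)·∫u².
Here c = -1/2 < 0 with |c| < (π/L)² = 4*π^2/49, so coercivity still holds. The condition a(u,u) ≥ α||u||_{H^1}² reads (1−α)∫(u')² ≥ (α−c)∫u². Any admissible α is ≤ 1 (rapidly oscillating u have ∫u²/∫(u')² → 0), and α = 1 would force 0 ≥ (1−c)∫u², impossible since c < 1; so 1−α > 0. By the sharp Poincaré inequality on H^1_0 of an interval of length L, ∫(u')² ≥ (π/L)²∫u² with equality for the first sine mode sin(π(x−x₀)/L) (x₀ the left endpoint), so the inequality holds for all u iff (1−α)(π/L)² ≥ α − c, i.e. α ≤ ((π/L)² + c)/((π/L)² + 1) = (1 + c(L/π)²)/(1 + (L/π)²). (Direct route, valid since c ≤ 0: Poincaré gives c∫u² ≥ c(L/π)²∫(u')², so a(u,u) ≥ (1 + c(L/π)²)∫(u')², while ||u||_{H^1}² ≤ (1 + (L/π)²)∫(u')²; dividing yields the same α.) With (π/L)² = 4*π^2/49 and c = -1/2, the largest admissible constant is α = ((π/L)² + c)/((π/L)² + 1).
Simplifying, α = (-49 + 8*π^2)/(2*(4*π^2 + 49)).


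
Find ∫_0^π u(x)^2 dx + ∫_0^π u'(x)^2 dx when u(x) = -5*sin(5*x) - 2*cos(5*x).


||u||_{H^1(0,π)}^2 = 377*π

u'(x) = 10*sin(5*x) - 25*cos(5*x).
Expand u² and (u')² and integrate term by term on (0, π), using: for integers n ≥ 1, ∫_0^π sin²(nx) dx = ∫_0^π cos²(nx) dx = π/2; for n ≠ n', ∫_0^π sin(nx)sin(n'x) dx = ∫_0^π cos(nx)cos(n'x) dx = 0; and by product-to-sum, ∫_0^π sin(nx)cos(n'x) dx = ½∫_0^π [sin((n+n')x) + sin((n−n')x)] dx, which is 0 when n+n' is even and 2n/(n²−n'²) when n+n' is odd (it need not vanish on (0, π)).
  u² squared terms: (-5)²·∫sin(5x)² dx = 25·π/2 = 25*π/2;  (-2)²·∫cos(5x)² dx = 4·π/2 = 2*π.
  u² cross terms: 2·(-5)·(-2)·∫sin(5x)·cos(5x) dx = 20·(0) = 0.
  So ∫_0^π u² dx = 25*π/2 + 2*π + 0 = 29*π/2.
  (u')² squared terms: (-25)²·∫cos(5x)² dx = 625·π/2 = 625*π/2;  (10)²·∫sin(5x)² dx = 100·π/2 = 50*π.
  (u')² cross terms: 2·(-25)·(10)·∫cos(5x)·sin(5x) dx = -500·(0) = 0.
  So ∫_0^π (u')² dx = 625*π/2 + 50*π + 0 = 725*π/2.
||u||_{H^1}^2 = (29*π/2) + (725*π/2) = 377*π.


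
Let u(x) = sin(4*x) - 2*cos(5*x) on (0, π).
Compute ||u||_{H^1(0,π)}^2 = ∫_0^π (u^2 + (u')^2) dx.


||u||_{H^1(0,π)}^2 = 832/9 + 121*π/2

u'(x) = 10*sin(5*x) + 4*cos(4*x).
Expand u² and (u')² and integrate term by term on (0, π), using: for integers n ≥ 1, ∫_0^π sin²(nx) dx = ∫_0^π cos²(nx) dx = π/2; for n ≠ n', ∫_0^π sin(nx)sin(n'x) dx = ∫_0^π cos(nx)cos(n'x) dx = 0; and by product-to-sum, ∫_0^π sin(nx)cos(n'x) dx = ½∫_0^π [sin((n+n')x) + sin((n−n')x)] dx, which is 0 when n+n' is even and 2n/(n²−n'²) when n+n' is odd (it need not vanish on (0, π)).
  u² squared terms: (-2)²·∫cos(5x)² dx = 4·π/2 = 2*π;  (1)²·∫sin(4x)² dx = 1·π/2 = π/2.
  u² cross terms: 2·(-2)·(1)·∫cos(5x)·sin(4x) dx = -4·(-8/9) = 32/9.
  So ∫_0^π u² dx = 2*π + π/2 + 32/9 = 32/9 + 5*π/2.
  (u')² squared terms: (4)²·∫cos(4x)² dx = 16·π/2 = 8*π;  (10)²·∫sin(5x)² dx = 100·π/2 = 50*π.
  (u')² cross terms: 2·(4)·(10)·∫cos(4x)·sin(5x) dx = 80·(10/9) = 800/9.
  So ∫_0^π (u')² dx = 8*π + 50*π + 800/9 = 800/9 + 58*π.
||u||_{H^1}^2 = (32/9 + 5*π/2) + (800/9 + 58*π) = 832/9 + 121*π/2.


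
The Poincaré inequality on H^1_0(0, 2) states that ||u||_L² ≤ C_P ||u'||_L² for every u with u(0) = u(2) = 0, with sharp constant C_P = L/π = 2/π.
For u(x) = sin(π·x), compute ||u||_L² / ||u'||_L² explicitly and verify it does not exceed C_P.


||u||_L² / ||u'||_L² = 1/π < C_P = 2/π.

u(x) = sin(π·x), so u'(x) = π*cos(π*x).
Writing u(x) = A·sin(kπx/L) with A = 1 and k = 2, use ∫_0^L sin²(kπx/L) dx = L/2 and ∫_0^L cos²(kπx/L) dx = L/2.
u² = 1·sin²(π·x) and (u')² = π^2·cos²(π·x), and each of sin², cos² integrates to L/2 = 1 over (0, 2).
∫_0^2 u² dx = 1, so ||u||_L² = 1.
∫_0^2 (u')² dx = π^2, so ||u'||_L² = π.
Ratio ||u||_L² / ||u'||_L² = 1/π.
Sharp Poincaré constant on H^1_0(0, 2) is C_P = L/π = 2/π, achieved by sin(π/2·x).
This is the k = 2 harmonic; the ratio L/(kπ) is strictly less than C_P = L/π, consistent with the sharp inequality ||u||_L² ≤ C_P ||u'||_L².


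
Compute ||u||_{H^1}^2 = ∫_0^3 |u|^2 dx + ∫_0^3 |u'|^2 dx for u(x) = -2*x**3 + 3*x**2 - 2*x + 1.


||u||_{H^1}^2 = 38658/35

The H^1 norm (squared) on an interval (0, L) is
  ||u||_{H^1}^2 = ∫_0^L u(x)^2 dx + ∫_0^L u'(x)^2 dx.
Compute u'(x) = -6*x**2 + 6*x - 2.
Then u(x)^2 = 4*x**6 - 12*x**5 + 17*x**4 - 16*x**3 + 10*x**2 - 4*x + 1 and u'(x)^2 = 36*x**4 - 72*x**3 + 60*x**2 - 24*x + 4.
Integrate each monomial from 0 to 3 using ∫_0^3 c·x^n dx = c·3^(n+1)/(n+1):
  ∫_0^3 u(x)^2 dx = ∫_0^3 (4*x^6 - 12*x^5 + 17*x^4 - 16*x^3 + 10*x^2 - 4*x + 1) dx. Term by term:
    ∫_0^3 4*x^6 dx = 8748/7;  ∫_0^3 -12*x^5 dx = -1458;  ∫_0^3 17*x^4 dx = 4131/5;
    ∫_0^3 -16*x^3 dx = -324;  ∫_0^3 10*x^2 dx = 90;  ∫_0^3 -4*x dx = -18;
    ∫_0^3 1 dx = 3.
  Sum: 8748/7 − 1458 + 4131/5 − 324 + 90 − 18 + 3 = 12912/35.
  ∫_0^3 u'(x)^2 dx = ∫_0^3 (36*x^4 - 72*x^3 + 60*x^2 - 24*x + 4) dx. Term by term:
    ∫_0^3 36*x^4 dx = 8748/5;  ∫_0^3 -72*x^3 dx = -1458;  ∫_0^3 60*x^2 dx = 540;
    ∫_0^3 -24*x dx = -108;  ∫_0^3 4 dx = 12.
  Sum: 8748/5 − 1458 + 540 − 108 + 12 = 3678/5.
Adding: ||u||_{H^1}^2 = 12912/35 + 3678/5 = 38658/35.


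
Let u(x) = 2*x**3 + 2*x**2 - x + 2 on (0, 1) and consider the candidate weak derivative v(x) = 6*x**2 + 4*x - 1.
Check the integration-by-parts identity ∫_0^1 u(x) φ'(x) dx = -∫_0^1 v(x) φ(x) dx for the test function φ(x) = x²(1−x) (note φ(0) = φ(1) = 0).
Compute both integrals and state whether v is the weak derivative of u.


LHS = -19/60, RHS = -19/60. Yes, v = u' weakly.

u(x) = 2*x**3 + 2*x**2 - x + 2, classical derivative u'(x) = 6*x**2 + 4*x - 1.
φ(x) = x²(1−x), so φ'(x) = x*(2 - 3*x).
Note φ(0) = φ(1) = 0, so the boundary term u·φ vanishes.
LHS = ∫_0^1 u(x) φ'(x) dx = ∫_0^1 (-6*x^5 - 2*x^4 + 7*x^3 - 8*x^2 + 4*x) dx. Term by term:
  ∫_0^1 -6*x^5 dx = -1;  ∫_0^1 -2*x^4 dx = -2/5;  ∫_0^1 7*x^3 dx = 7/4;
  ∫_0^1 -8*x^2 dx = -8/3;  ∫_0^1 4*x dx = 2.
Sum: -1 − 2/5 + 7/4 − 8/3 + 2 = -19/60.
So LHS = -19/60.
∫_0^1 v(x) φ(x) dx = ∫_0^1 (-6*x^5 + 2*x^4 + 5*x^3 - x^2) dx. Term by term:
  ∫_0^1 -6*x^5 dx = -1;  ∫_0^1 2*x^4 dx = 2/5;  ∫_0^1 5*x^3 dx = 5/4;
  ∫_0^1 -x^2 dx = -1/3.
Sum: -1 + 2/5 + 5/4 − 1/3 = 19/60.
So RHS = -∫_0^1 v(x) φ(x) dx = -19/60.
LHS = RHS, so the identity holds for this test φ.
Moreover u is smooth here and v(x) = u'(x) = 6*x**2 + 4*x - 1 pointwise, so the identity holds for every test function. Hence v is the weak derivative of u.


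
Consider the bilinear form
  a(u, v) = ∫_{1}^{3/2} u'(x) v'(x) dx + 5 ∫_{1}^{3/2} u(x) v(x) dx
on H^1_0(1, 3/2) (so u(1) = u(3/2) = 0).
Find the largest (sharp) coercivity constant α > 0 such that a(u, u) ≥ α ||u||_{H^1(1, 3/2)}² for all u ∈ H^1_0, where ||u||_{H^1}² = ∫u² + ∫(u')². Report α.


α = 1

Coercivity of a(·,·) on H^1_0(1, 3/2) means a(u, u) ≥ α ||u||_{H^1}² for every u ∈ H^1_0.
The interval has length L = 1/2, and Poincaré/coercivity depend only on L. Here a(u, u) = ∫(u')² + (5)·∫u².
Here c = 5 ≥ 1, so a(u,u) = ∫(u')² + c∫u² ≥ ∫(u')² + ∫u² = ||u||_{H^1}², i.e. α = 1 works. No larger α is possible: a(u,u) ≥ α||u||_{H^1}² means (1−α)∫(u')² ≥ (α−c)∫u², and for the modes u_n = sin(nπ(x−x₀)/L) (x₀ the left endpoint) one has ∫u_n²/∫(u_n')² = (L/(nπ))² → 0, so a(u_n,u_n)/||u_n||_{H^1}² → 1. Hence the optimal constant is α = 1.
Therefore α = 1.


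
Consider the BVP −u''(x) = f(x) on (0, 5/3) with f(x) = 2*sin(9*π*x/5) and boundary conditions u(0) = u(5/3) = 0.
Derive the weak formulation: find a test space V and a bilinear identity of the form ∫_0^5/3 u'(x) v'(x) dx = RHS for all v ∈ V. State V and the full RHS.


V = H^1_0(0, 5/3) (so v(0) = v(5/3) = 0); weak form: ∫_0^5/3 u'v' dx = ∫_0^5/3 (2*sin(9*π*x/5)) v dx for all v ∈ V.

Multiply both sides by a test function v and integrate from 0 to 5/3:
  ∫_0^5/3 −u''(x) v(x) dx = ∫_0^5/3 f(x) v(x) dx.
Integrate the LHS by parts once:
  ∫_0^5/3 −u'' v dx = −[u'(x) v(x)]_0^5/3 + ∫_0^5/3 u'(x) v'(x) dx.
Thus ∫_0^5/3 u'(x) v'(x) dx = ∫_0^5/3 f(x) v(x) dx + [u'(x) v(x)]_0^5/3.
Choose V so that boundary terms are either known or forced to vanish.
u is Dirichlet: u(0) = u(5/3) = 0. Let V = H^1_0(0, 5/3); then v(0) = v(5/3) = 0, and [u' v]_0^5/3 = 0.
Weak formulation: find u (satisfying any essential BC) such that ∫_0^5/3 u'(x) v'(x) dx = ∫_0^5/3 f v dx for all v ∈ V.
Substituting f(x) = 2*sin(9*π*x/5), the right-hand side is ∫_0^5/3 (2*sin(9*π*x/5)) v dx.


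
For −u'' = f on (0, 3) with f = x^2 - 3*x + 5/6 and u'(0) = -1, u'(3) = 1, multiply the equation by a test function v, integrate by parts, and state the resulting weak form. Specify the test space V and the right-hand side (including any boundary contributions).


V = H^1(0, 3) (v unrestricted at boundary; u is determined up to an additive constant); weak form: ∫_0^3 u'v' dx = ∫_0^3 (x^2 - 3*x + 5/6) v dx + v(3) + v(0) for all v ∈ V.

Multiply both sides by a test function v and integrate from 0 to 3:
  ∫_0^3 −u''(x) v(x) dx = ∫_0^3 f(x) v(x) dx.
Integrate the LHS by parts once:
  ∫_0^3 −u'' v dx = −[u'(x) v(x)]_0^3 + ∫_0^3 u'(x) v'(x) dx.
Thus ∫_0^3 u'(x) v'(x) dx = ∫_0^3 f(x) v(x) dx + [u'(x) v(x)]_0^3.
Choose V so that boundary terms are either known or forced to vanish.
u has inhomogeneous Neumann u'(0) = -1, u'(3) = 1. [u' v]_0^3 = (1)·v(3) − (-1)·v(0) = v(3) + v(0). Take V = H^1(0, 3); boundary term becomes part of RHS.
Weak formulation: find u (satisfying any essential BC) such that ∫_0^3 u'(x) v'(x) dx = ∫_0^3 f v dx + v(3) + v(0) for all v ∈ V (Neumann data are natural BCs: they enter the RHS as boundary terms).
Substituting f(x) = x^2 - 3*x + 5/6, the right-hand side is ∫_0^3 (x^2 - 3*x + 5/6) v dx + v(3) + v(0).
Compatibility check (pure Neumann): taking v ≡ 1 ∈ V gives 0 = ∫_0^3 f dx + (1) − (-1), i.e. ∫_0^3 f dx must equal u'(0) − u'(3) = -2. Indeed ∫_0^3 (x^2 - 3*x + 5/6) dx = -2, so the data are compatible. The solution is then unique only up to an additive constant (fix it e.g. by requiring ∫_0^3 u dx = 0).


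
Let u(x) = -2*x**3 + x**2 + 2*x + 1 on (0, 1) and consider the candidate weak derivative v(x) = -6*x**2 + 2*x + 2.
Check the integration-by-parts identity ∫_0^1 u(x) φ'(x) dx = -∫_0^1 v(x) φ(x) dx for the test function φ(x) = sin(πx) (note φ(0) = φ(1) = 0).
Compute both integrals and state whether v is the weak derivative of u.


LHS = -24/π^3, RHS = -24/π^3. Yes, v = u' weakly.

u(x) = -2*x**3 + x**2 + 2*x + 1, classical derivative u'(x) = -6*x**2 + 2*x + 2.
φ(x) = sin(πx), so φ'(x) = π*cos(π*x).
Note φ(0) = φ(1) = 0, so the boundary term u·φ vanishes.
LHS = ∫_0^1 u(x) φ'(x) dx = ∫_0^1 (-2*π*x^3*cos(π*x) + π*x^2*cos(π*x) + 2*π*x*cos(π*x) + π*cos(π*x)) dx. Term by term:
  ∫_0^1 π*cos(π*x) dx = 0;  ∫_0^1 π*x^2*cos(π*x) dx = -2/π;  ∫_0^1 -2*π*x^3*cos(π*x) dx = -24/π^3 + 6/π;
  ∫_0^1 2*π*x*cos(π*x) dx = -4/π.
Sum: 0 − 2/π + -24/π^3 + 6/π − 4/π = -24/π^3.
So LHS = -24/π^3.
∫_0^1 v(x) φ(x) dx = ∫_0^1 (-6*x^2*sin(π*x) + 2*x*sin(π*x) + 2*sin(π*x)) dx. Term by term:
  ∫_0^1 2*sin(π*x) dx = 4/π;  ∫_0^1 -6*x^2*sin(π*x) dx = -6/π + 24/π^3;  ∫_0^1 2*x*sin(π*x) dx = 2/π.
Sum: 4/π + -6/π + 24/π^3 + 2/π = 24/π^3.
So RHS = -∫_0^1 v(x) φ(x) dx = -24/π^3.
LHS = RHS, so the identity holds for this test φ.
Moreover u is smooth here and v(x) = u'(x) = -6*x**2 + 2*x + 2 pointwise, so the identity holds for every test function. Hence v is the weak derivative of u.


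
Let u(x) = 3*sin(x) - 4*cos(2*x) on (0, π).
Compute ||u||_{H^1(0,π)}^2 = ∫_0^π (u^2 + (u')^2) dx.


||u||_{H^1(0,π)}^2 = 80 + 49*π

u'(x) = 8*sin(2*x) + 3*cos(x).
Expand u² and (u')² and integrate term by term on (0, π), using: for integers n ≥ 1, ∫_0^π sin²(nx) dx = ∫_0^π cos²(nx) dx = π/2; for n ≠ n', ∫_0^π sin(nx)sin(n'x) dx = ∫_0^π cos(nx)cos(n'x) dx = 0; and by product-to-sum, ∫_0^π sin(nx)cos(n'x) dx = ½∫_0^π [sin((n+n')x) + sin((n−n')x)] dx, which is 0 when n+n' is even and 2n/(n²−n'²) when n+n' is odd (it need not vanish on (0, π)).
  u² squared terms: (-4)²·∫cos(2x)² dx = 16·π/2 = 8*π;  (3)²·∫sin(x)² dx = 9·π/2 = 9*π/2.
  u² cross terms: 2·(-4)·(3)·∫cos(2x)·sin(x) dx = -24·(-2/3) = 16.
  So ∫_0^π u² dx = 8*π + 9*π/2 + 16 = 16 + 25*π/2.
  (u')² squared terms: (3)²·∫cos(x)² dx = 9·π/2 = 9*π/2;  (8)²·∫sin(2x)² dx = 64·π/2 = 32*π.
  (u')² cross terms: 2·(3)·(8)·∫cos(x)·sin(2x) dx = 48·(4/3) = 64.
  So ∫_0^π (u')² dx = 9*π/2 + 32*π + 64 = 64 + 73*π/2.
||u||_{H^1}^2 = (16 + 25*π/2) + (64 + 73*π/2) = 80 + 49*π.


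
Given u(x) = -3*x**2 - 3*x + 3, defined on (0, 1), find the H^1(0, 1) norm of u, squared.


||u||_{H^1}^2 = 423/10

The H^1 norm (squared) on an interval (0, L) is
  ||u||_{H^1}^2 = ∫_0^L u(x)^2 dx + ∫_0^L u'(x)^2 dx.
Compute u'(x) = -6*x - 3.
Then u(x)^2 = 9*x**4 + 18*x**3 - 9*x**2 - 18*x + 9 and u'(x)^2 = 36*x**2 + 36*x + 9.
Integrate each monomial from 0 to 1 using ∫_0^1 c·x^n dx = c·1^(n+1)/(n+1):
  ∫_0^1 u(x)^2 dx = ∫_0^1 (9*x^4 + 18*x^3 - 9*x^2 - 18*x + 9) dx. Term by term:
    ∫_0^1 9*x^4 dx = 9/5;  ∫_0^1 18*x^3 dx = 9/2;  ∫_0^1 -9*x^2 dx = -3;
    ∫_0^1 -18*x dx = -9;  ∫_0^1 9 dx = 9.
  Sum: 9/5 + 9/2 − 3 − 9 + 9 = 33/10.
  ∫_0^1 u'(x)^2 dx = ∫_0^1 (36*x^2 + 36*x + 9) dx. Term by term:
    ∫_0^1 36*x^2 dx = 12;  ∫_0^1 36*x dx = 18;  ∫_0^1 9 dx = 9.
  Sum: 12 + 18 + 9 = 39.
Adding: ||u||_{H^1}^2 = 33/10 + 39 = 423/10.


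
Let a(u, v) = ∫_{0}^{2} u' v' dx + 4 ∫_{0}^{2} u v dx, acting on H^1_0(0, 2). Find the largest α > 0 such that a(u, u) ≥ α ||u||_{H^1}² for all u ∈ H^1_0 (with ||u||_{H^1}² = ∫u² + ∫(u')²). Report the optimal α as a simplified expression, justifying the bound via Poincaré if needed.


α = 1

Coercivity of a(·,·) on H^1_0(0, 2) means a(u, u) ≥ α ||u||_{H^1}² for every u ∈ H^1_0.
The interval has length L = 2, and Poincaré/coercivity depend only on L. Here a(u, u) = ∫(u')² + (4)·∫u².
Here c = 4 ≥ 1, so a(u,u) = ∫(u')² + c∫u² ≥ ∫(u')² + ∫u² = ||u||_{H^1}², i.e. α = 1 works. No larger α is possible: a(u,u) ≥ α||u||_{H^1}² means (1−α)∫(u')² ≥ (α−c)∫u², and for the modes u_n = sin(nπ(x−x₀)/L) (x₀ the left endpoint) one has ∫u_n²/∫(u_n')² = (L/(nπ))² → 0, so a(u_n,u_n)/||u_n||_{H^1}² → 1. Hence the optimal constant is α = 1.
Therefore α = 1.


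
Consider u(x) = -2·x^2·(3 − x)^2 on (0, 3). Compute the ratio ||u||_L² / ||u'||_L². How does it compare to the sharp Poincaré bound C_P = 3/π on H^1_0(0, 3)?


||u||_L² / ||u'||_L² = sqrt(3)/2 < C_P = 3/π.

u(x) = -2·x^2·(3 − x)^2, so u'(x) = 4*x*(x*(3 - x) - (x - 3)^2).
u(x) = -2·x^2·(3 − x)^2 vanishes at x = 0 and x = 3, so u ∈ H^1_0(0, 3). Differentiate via the product rule and integrate the resulting polynomials term by term.
  ∫_0^3 u² dx = ∫_0^3 (4*x^8 - 48*x^7 + 216*x^6 - 432*x^5 + 324*x^4) dx. Term by term:
    ∫_0^3 4*x^8 dx = 8748;  ∫_0^3 -48*x^7 dx = -39366;  ∫_0^3 216*x^6 dx = 472392/7;
    ∫_0^3 -432*x^5 dx = -52488;  ∫_0^3 324*x^4 dx = 78732/5.
  Sum: 8748 − 39366 + 472392/7 − 52488 + 78732/5 = 4374/35.
  ∫_0^3 (u')² dx = ∫_0^3 (64*x^6 - 576*x^5 + 1872*x^4 - 2592*x^3 + 1296*x^2) dx. Term by term:
    ∫_0^3 64*x^6 dx = 139968/7;  ∫_0^3 -576*x^5 dx = -69984;  ∫_0^3 1872*x^4 dx = 454896/5;
    ∫_0^3 -2592*x^3 dx = -52488;  ∫_0^3 1296*x^2 dx = 11664.
  Sum: 139968/7 − 69984 + 454896/5 − 52488 + 11664 = 5832/35.
∫_0^3 u² dx = 4374/35, so ||u||_L² = 27*sqrt(210)/35.
∫_0^3 (u')² dx = 5832/35, so ||u'||_L² = 54*sqrt(70)/35.
Ratio ||u||_L² / ||u'||_L² = sqrt(3)/2.
Sharp Poincaré constant on H^1_0(0, 3) is C_P = L/π = 3/π, achieved by sin(π/3·x).
A polynomial bump cannot attain the sharp Poincaré constant (only the first sine eigenfunction does), so the ratio is strictly less than C_P, consistent with ||u||_L² ≤ C_P ||u'||_L².


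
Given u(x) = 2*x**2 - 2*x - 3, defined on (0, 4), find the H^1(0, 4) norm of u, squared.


||u||_{H^1}^2 = 7468/15

The H^1 norm (squared) on an interval (0, L) is
  ||u||_{H^1}^2 = ∫_0^L u(x)^2 dx + ∫_0^L u'(x)^2 dx.
Compute u'(x) = 4*x - 2.
Then u(x)^2 = 4*x**4 - 8*x**3 - 8*x**2 + 12*x + 9 and u'(x)^2 = 16*x**2 - 16*x + 4.
Integrate each monomial from 0 to 4 using ∫_0^4 c·x^n dx = c·4^(n+1)/(n+1):
  ∫_0^4 u(x)^2 dx = ∫_0^4 (4*x^4 - 8*x^3 - 8*x^2 + 12*x + 9) dx. Term by term:
    ∫_0^4 4*x^4 dx = 4096/5;  ∫_0^4 -8*x^3 dx = -512;  ∫_0^4 -8*x^2 dx = -512/3;
    ∫_0^4 12*x dx = 96;  ∫_0^4 9 dx = 36.
  Sum: 4096/5 − 512 − 512/3 + 96 + 36 = 4028/15.
  ∫_0^4 u'(x)^2 dx = ∫_0^4 (16*x^2 - 16*x + 4) dx. Term by term:
    ∫_0^4 16*x^2 dx = 1024/3;  ∫_0^4 -16*x dx = -128;  ∫_0^4 4 dx = 16.
  Sum: 1024/3 − 128 + 16 = 688/3.
Adding: ||u||_{H^1}^2 = 4028/15 + 688/3 = 7468/15.


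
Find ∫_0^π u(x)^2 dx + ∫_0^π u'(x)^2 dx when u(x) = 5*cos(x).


||u||_{H^1(0,π)}^2 = 25*π

u'(x) = -5*sin(x).
Expand u² and (u')² and integrate term by term on (0, π), using: for integers n ≥ 1, ∫_0^π sin²(nx) dx = ∫_0^π cos²(nx) dx = π/2; for n ≠ n', ∫_0^π sin(nx)sin(n'x) dx = ∫_0^π cos(nx)cos(n'x) dx = 0; and by product-to-sum, ∫_0^π sin(nx)cos(n'x) dx = ½∫_0^π [sin((n+n')x) + sin((n−n')x)] dx, which is 0 when n+n' is even and 2n/(n²−n'²) when n+n' is odd (it need not vanish on (0, π)).
  u² squared terms: (5)²·∫cos(x)² dx = 25·π/2 = 25*π/2.
  So ∫_0^π u² dx = 25*π/2.
  (u')² squared terms: (-5)²·∫sin(x)² dx = 25·π/2 = 25*π/2.
  So ∫_0^π (u')² dx = 25*π/2.
||u||_{H^1}^2 = (25*π/2) + (25*π/2) = 25*π.


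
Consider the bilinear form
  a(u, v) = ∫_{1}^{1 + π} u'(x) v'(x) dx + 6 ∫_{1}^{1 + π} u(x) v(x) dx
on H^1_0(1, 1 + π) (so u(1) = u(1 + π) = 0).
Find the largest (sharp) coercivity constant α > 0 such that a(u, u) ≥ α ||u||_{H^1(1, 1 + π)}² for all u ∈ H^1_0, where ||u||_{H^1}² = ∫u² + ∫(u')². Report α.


α = 1

Coercivity of a(·,·) on H^1_0(1, 1 + π) means a(u, u) ≥ α ||u||_{H^1}² for every u ∈ H^1_0.
The interval has length L = π, and Poincaré/coercivity depend only on L. Here a(u, u) = ∫(u')² + (6)·∫u².
Here c = 6 ≥ 1, so a(u,u) = ∫(u')² + c∫u² ≥ ∫(u')² + ∫u² = ||u||_{H^1}², i.e. α = 1 works. No larger α is possible: a(u,u) ≥ α||u||_{H^1}² means (1−α)∫(u')² ≥ (α−c)∫u², and for the modes u_n = sin(nπ(x−x₀)/L) (x₀ the left endpoint) one has ∫u_n²/∫(u_n')² = (L/(nπ))² → 0, so a(u_n,u_n)/||u_n||_{H^1}² → 1. Hence the optimal constant is α = 1.
Therefore α = 1.


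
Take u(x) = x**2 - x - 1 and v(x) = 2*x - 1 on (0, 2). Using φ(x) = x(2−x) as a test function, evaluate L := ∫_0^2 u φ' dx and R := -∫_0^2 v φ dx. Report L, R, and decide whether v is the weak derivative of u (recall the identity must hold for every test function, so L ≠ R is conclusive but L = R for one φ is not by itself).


LHS = -4/3, RHS = -4/3. Yes, v = u' weakly.

u(x) = x**2 - x - 1, classical derivative u'(x) = 2*x - 1.
φ(x) = x(2−x), so φ'(x) = 2 - 2*x.
Note φ(0) = φ(2) = 0, so the boundary term u·φ vanishes.
LHS = ∫_0^2 u(x) φ'(x) dx = ∫_0^2 (-2*x^3 + 4*x^2 - 2) dx. Term by term:
  ∫_0^2 -2*x^3 dx = -8;  ∫_0^2 4*x^2 dx = 32/3;  ∫_0^2 -2 dx = -4.
Sum: -8 + 32/3 − 4 = -4/3.
So LHS = -4/3.
∫_0^2 v(x) φ(x) dx = ∫_0^2 (-2*x^3 + 5*x^2 - 2*x) dx. Term by term:
  ∫_0^2 -2*x^3 dx = -8;  ∫_0^2 5*x^2 dx = 40/3;  ∫_0^2 -2*x dx = -4.
Sum: -8 + 40/3 − 4 = 4/3.
So RHS = -∫_0^2 v(x) φ(x) dx = -4/3.
LHS = RHS, so the identity holds for this test φ.
Moreover u is smooth here and v(x) = u'(x) = 2*x - 1 pointwise, so the identity holds for every test function. Hence v is the weak derivative of u.


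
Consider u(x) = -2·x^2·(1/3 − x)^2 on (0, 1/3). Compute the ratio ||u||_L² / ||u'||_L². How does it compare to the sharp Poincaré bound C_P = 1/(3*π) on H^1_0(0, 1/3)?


||u||_L² / ||u'||_L² = sqrt(3)/18 < C_P = 1/(3*π).

u(x) = -2·x^2·(1/3 − x)^2, so u'(x) = 4*x*(-18*x^2 + 9*x - 1)/9.
u(x) = -2·x^2·(1/3 − x)^2 vanishes at x = 0 and x = 1/3, so u ∈ H^1_0(0, 1/3). Differentiate via the product rule and integrate the resulting polynomials term by term.
  ∫_0^1/3 u² dx = ∫_0^1/3 (4*x^8 - 16*x^7/3 + 8*x^6/3 - 16*x^5/27 + 4*x^4/81) dx. Term by term:
    ∫_0^1/3 4*x^8 dx = 4/177147;  ∫_0^1/3 -16*x^7/3 dx = -2/19683;  ∫_0^1/3 8*x^6/3 dx = 8/45927;
    ∫_0^1/3 -16*x^5/27 dx = -8/59049;  ∫_0^1/3 4*x^4/81 dx = 4/98415.
  Sum: 4/177147 − 2/19683 + 8/45927 − 8/59049 + 4/98415 = 2/6200145.
  ∫_0^1/3 (u')² dx = ∫_0^1/3 (64*x^6 - 64*x^5 + 208*x^4/9 - 32*x^3/9 + 16*x^2/81) dx. Term by term:
    ∫_0^1/3 64*x^6 dx = 64/15309;  ∫_0^1/3 -64*x^5 dx = -32/2187;  ∫_0^1/3 208*x^4/9 dx = 208/10935;
    ∫_0^1/3 -32*x^3/9 dx = -8/729;  ∫_0^1/3 16*x^2/81 dx = 16/6561.
  Sum: 64/15309 − 32/2187 + 208/10935 − 8/729 + 16/6561 = 8/229635.
∫_0^1/3 u² dx = 2/6200145, so ||u||_L² = sqrt(210)/25515.
∫_0^1/3 (u')² dx = 8/229635, so ||u'||_L² = 2*sqrt(70)/2835.
Ratio ||u||_L² / ||u'||_L² = sqrt(3)/18.
Sharp Poincaré constant on H^1_0(0, 1/3) is C_P = L/π = 1/(3*π), achieved by sin(3*π·x).
A polynomial bump cannot attain the sharp Poincaré constant (only the first sine eigenfunction does), so the ratio is strictly less than C_P, consistent with ||u||_L² ≤ C_P ||u'||_L².


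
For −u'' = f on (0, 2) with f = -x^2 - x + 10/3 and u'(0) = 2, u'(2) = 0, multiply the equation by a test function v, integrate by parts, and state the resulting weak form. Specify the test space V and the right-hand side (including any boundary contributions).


V = H^1(0, 2) (v unrestricted at boundary; u is determined up to an additive constant); weak form: ∫_0^2 u'v' dx = ∫_0^2 (-x^2 - x + 10/3) v dx − 2·v(0) for all v ∈ V.

Multiply both sides by a test function v and integrate from 0 to 2:
  ∫_0^2 −u''(x) v(x) dx = ∫_0^2 f(x) v(x) dx.
Integrate the LHS by parts once:
  ∫_0^2 −u'' v dx = −[u'(x) v(x)]_0^2 + ∫_0^2 u'(x) v'(x) dx.
Thus ∫_0^2 u'(x) v'(x) dx = ∫_0^2 f(x) v(x) dx + [u'(x) v(x)]_0^2.
Choose V so that boundary terms are either known or forced to vanish.
u has inhomogeneous Neumann u'(0) = 2, u'(2) = 0. [u' v]_0^2 = (0)·v(2) − (2)·v(0) = − 2·v(0). Take V = H^1(0, 2); boundary term becomes part of RHS.
Weak formulation: find u (satisfying any essential BC) such that ∫_0^2 u'(x) v'(x) dx = ∫_0^2 f v dx − 2·v(0) for all v ∈ V (Neumann data are natural BCs: they enter the RHS as boundary terms).
Substituting f(x) = -x^2 - x + 10/3, the right-hand side is ∫_0^2 (-x^2 - x + 10/3) v dx − 2·v(0).
Compatibility check (pure Neumann): taking v ≡ 1 ∈ V gives 0 = ∫_0^2 f dx + (0) − (2), i.e. ∫_0^2 f dx must equal u'(0) − u'(2) = 2. Indeed ∫_0^2 (-x^2 - x + 10/3) dx = 2, so the data are compatible. The solution is then unique only up to an additive constant (fix it e.g. by requiring ∫_0^2 u dx = 0).


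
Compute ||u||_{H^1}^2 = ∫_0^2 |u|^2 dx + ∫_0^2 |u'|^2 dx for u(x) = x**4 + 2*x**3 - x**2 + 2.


||u||_{H^1}^2 = 68504/63

The H^1 norm (squared) on an interval (0, L) is
  ||u||_{H^1}^2 = ∫_0^L u(x)^2 dx + ∫_0^L u'(x)^2 dx.
Compute u'(x) = 4*x**3 + 6*x**2 - 2*x.
Then u(x)^2 = x**8 + 4*x**7 + 2*x**6 - 4*x**5 + 5*x**4 + 8*x**3 - 4*x**2 + 4 and u'(x)^2 = 16*x**6 + 48*x**5 + 20*x**4 - 24*x**3 + 4*x**2.
Integrate each monomial from 0 to 2 using ∫_0^2 c·x^n dx = c·2^(n+1)/(n+1):
  ∫_0^2 u(x)^2 dx = ∫_0^2 (x^8 + 4*x^7 + 2*x^6 - 4*x^5 + 5*x^4 + 8*x^3 - 4*x^2 + 4) dx. Term by term:
    ∫_0^2 x^8 dx = 512/9;  ∫_0^2 4*x^7 dx = 128;  ∫_0^2 2*x^6 dx = 256/7;
    ∫_0^2 -4*x^5 dx = -128/3;  ∫_0^2 5*x^4 dx = 32;  ∫_0^2 8*x^3 dx = 32;
    ∫_0^2 -4*x^2 dx = -32/3;  ∫_0^2 4 dx = 8.
  Sum: 512/9 + 128 + 256/7 − 128/3 + 32 + 32 − 32/3 + 8 = 15128/63.
  ∫_0^2 u'(x)^2 dx = ∫_0^2 (16*x^6 + 48*x^5 + 20*x^4 - 24*x^3 + 4*x^2) dx. Term by term:
    ∫_0^2 16*x^6 dx = 2048/7;  ∫_0^2 48*x^5 dx = 512;  ∫_0^2 20*x^4 dx = 128;
    ∫_0^2 -24*x^3 dx = -96;  ∫_0^2 4*x^2 dx = 32/3.
  Sum: 2048/7 + 512 + 128 − 96 + 32/3 = 17792/21.
Adding: ||u||_{H^1}^2 = 15128/63 + 17792/21 = 68504/63.


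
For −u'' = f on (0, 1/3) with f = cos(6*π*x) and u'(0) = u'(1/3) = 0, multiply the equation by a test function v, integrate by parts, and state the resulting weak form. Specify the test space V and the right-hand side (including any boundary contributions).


V = H^1(0, 1/3) (no boundary constraint on v; u is determined up to an additive constant); weak form: ∫_0^1/3 u'v' dx = ∫_0^1/3 (cos(6*π*x)) v dx for all v ∈ V.

Multiply both sides by a test function v and integrate from 0 to 1/3:
  ∫_0^1/3 −u''(x) v(x) dx = ∫_0^1/3 f(x) v(x) dx.
Integrate the LHS by parts once:
  ∫_0^1/3 −u'' v dx = −[u'(x) v(x)]_0^1/3 + ∫_0^1/3 u'(x) v'(x) dx.
Thus ∫_0^1/3 u'(x) v'(x) dx = ∫_0^1/3 f(x) v(x) dx + [u'(x) v(x)]_0^1/3.
Choose V so that boundary terms are either known or forced to vanish.
u has homogeneous Neumann: u'(0) = u'(1/3) = 0. So [u' v]_0^1/3 = 0·v(1/3) − 0·v(0) = 0 for any v; take V = H^1(0, 1/3).
Weak formulation: find u (satisfying any essential BC) such that ∫_0^1/3 u'(x) v'(x) dx = ∫_0^1/3 f v dx for all v ∈ V (homogeneous Neumann, so boundary terms vanish).
Substituting f(x) = cos(6*π*x), the right-hand side is ∫_0^1/3 (cos(6*π*x)) v dx.
Compatibility check (pure Neumann): taking v ≡ 1 ∈ V gives 0 = ∫_0^1/3 f dx + (0) − (0), i.e. ∫_0^1/3 f dx must equal u'(0) − u'(1/3) = 0. Indeed ∫_0^1/3 (cos(6*π*x)) dx = 0, so the data are compatible. The solution is then unique only up to an additive constant (fix it e.g. by requiring ∫_0^1/3 u dx = 0).


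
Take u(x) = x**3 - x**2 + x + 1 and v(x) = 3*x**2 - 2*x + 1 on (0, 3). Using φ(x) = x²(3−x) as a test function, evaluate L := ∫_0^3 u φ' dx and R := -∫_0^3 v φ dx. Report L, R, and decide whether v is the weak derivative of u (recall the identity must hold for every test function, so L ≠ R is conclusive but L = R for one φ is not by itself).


LHS = -1107/20, RHS = -1107/20. Yes, v = u' weakly.

u(x) = x**3 - x**2 + x + 1, classical derivative u'(x) = 3*x**2 - 2*x + 1.
φ(x) = x²(3−x), so φ'(x) = 3*x*(2 - x).
Note φ(0) = φ(3) = 0, so the boundary term u·φ vanishes.
LHS = ∫_0^3 u(x) φ'(x) dx = ∫_0^3 (-3*x^5 + 9*x^4 - 9*x^3 + 3*x^2 + 6*x) dx. Term by term:
  ∫_0^3 -3*x^5 dx = -729/2;  ∫_0^3 9*x^4 dx = 2187/5;  ∫_0^3 -9*x^3 dx = -729/4;
  ∫_0^3 3*x^2 dx = 27;  ∫_0^3 6*x dx = 27.
Sum: -729/2 + 2187/5 − 729/4 + 27 + 27 = -1107/20.
So LHS = -1107/20.
∫_0^3 v(x) φ(x) dx = ∫_0^3 (-3*x^5 + 11*x^4 - 7*x^3 + 3*x^2) dx. Term by term:
  ∫_0^3 -3*x^5 dx = -729/2;  ∫_0^3 11*x^4 dx = 2673/5;  ∫_0^3 -7*x^3 dx = -567/4;
  ∫_0^3 3*x^2 dx = 27.
Sum: -729/2 + 2673/5 − 567/4 + 27 = 1107/20.
So RHS = -∫_0^3 v(x) φ(x) dx = -1107/20.
LHS = RHS, so the identity holds for this test φ.
Moreover u is smooth here and v(x) = u'(x) = 3*x**2 - 2*x + 1 pointwise, so the identity holds for every test function. Hence v is the weak derivative of u.


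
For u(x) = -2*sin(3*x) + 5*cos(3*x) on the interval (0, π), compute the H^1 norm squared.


||u||_{H^1(0,π)}^2 = 145*π

u'(x) = -15*sin(3*x) - 6*cos(3*x).
Expand u² and (u')² and integrate term by term on (0, π), using: for integers n ≥ 1, ∫_0^π sin²(nx) dx = ∫_0^π cos²(nx) dx = π/2; for n ≠ n', ∫_0^π sin(nx)sin(n'x) dx = ∫_0^π cos(nx)cos(n'x) dx = 0; and by product-to-sum, ∫_0^π sin(nx)cos(n'x) dx = ½∫_0^π [sin((n+n')x) + sin((n−n')x)] dx, which is 0 when n+n' is even and 2n/(n²−n'²) when n+n' is odd (it need not vanish on (0, π)).
  u² squared terms: (-2)²·∫sin(3x)² dx = 4·π/2 = 2*π;  (5)²·∫cos(3x)² dx = 25·π/2 = 25*π/2.
  u² cross terms: 2·(-2)·(5)·∫sin(3x)·cos(3x) dx = -20·(0) = 0.
  So ∫_0^π u² dx = 2*π + 25*π/2 + 0 = 29*π/2.
  (u')² squared terms: (-15)²·∫sin(3x)² dx = 225·π/2 = 225*π/2;  (-6)²·∫cos(3x)² dx = 36·π/2 = 18*π.
  (u')² cross terms: 2·(-15)·(-6)·∫sin(3x)·cos(3x) dx = 180·(0) = 0.
  So ∫_0^π (u')² dx = 225*π/2 + 18*π + 0 = 261*π/2.
||u||_{H^1}^2 = (29*π/2) + (261*π/2) = 145*π.


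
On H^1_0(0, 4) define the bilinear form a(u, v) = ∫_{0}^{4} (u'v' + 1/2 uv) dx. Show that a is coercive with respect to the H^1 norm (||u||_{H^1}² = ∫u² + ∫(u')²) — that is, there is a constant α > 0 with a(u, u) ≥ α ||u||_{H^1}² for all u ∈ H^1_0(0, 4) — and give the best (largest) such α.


α = (8 + π^2)/(π^2 + 16)

Coercivity of a(·,·) on H^1_0(0, 4) means a(u, u) ≥ α ||u||_{H^1}² for every u ∈ H^1_0.
The interval has length L = 4, and Poincaré/coercivity depend only on L. Here a(u, u) = ∫(u')² + (1/2)·∫u².
Here 0 < c = 1/2 < 1. The condition a(u,u) ≥ α||u||_{H^1}² reads (1−α)∫(u')² ≥ (α−c)∫u². Any admissible α is ≤ 1 (rapidly oscillating u have ∫u²/∫(u')² → 0), and α = 1 would force 0 ≥ (1−c)∫u², impossible since c < 1; so 1−α > 0. By the sharp Poincaré inequality on H^1_0 of an interval of length L, ∫(u')² ≥ (π/L)²∫u² with equality for the first sine mode sin(π(x−x₀)/L) (x₀ the left endpoint), so the inequality holds for all u iff (1−α)(π/L)² ≥ α − c, i.e. α ≤ ((π/L)² + c)/((π/L)² + 1) = (1 + c(L/π)²)/(1 + (L/π)²). With (π/L)² = π^2/16 and c = 1/2, the largest admissible constant is α = ((π/L)² + c)/((π/L)² + 1).
Simplifying, α = (8 + π^2)/(π^2 + 16).


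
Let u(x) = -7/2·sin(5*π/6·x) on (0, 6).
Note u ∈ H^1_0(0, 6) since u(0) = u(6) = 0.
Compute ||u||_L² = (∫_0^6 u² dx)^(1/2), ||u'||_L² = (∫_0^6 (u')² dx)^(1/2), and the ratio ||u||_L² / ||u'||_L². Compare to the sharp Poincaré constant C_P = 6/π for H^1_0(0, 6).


||u||_L² / ||u'||_L² = 6/(5*π) < C_P = 6/π.

u(x) = -7/2·sin(5*π/6·x), so u'(x) = -35*π*cos(5*π*x/6)/12.
Writing u(x) = A·sin(kπx/L) with A = -7/2 and k = 5, use ∫_0^L sin²(kπx/L) dx = L/2 and ∫_0^L cos²(kπx/L) dx = L/2.
u² = 49/4·sin²(5*π/6·x) and (u')² = 1225*π^2/144·cos²(5*π/6·x), and each of sin², cos² integrates to L/2 = 3 over (0, 6).
∫_0^6 u² dx = 147/4, so ||u||_L² = 7*sqrt(3)/2.
∫_0^6 (u')² dx = 1225*π^2/48, so ||u'||_L² = 35*sqrt(3)*π/12.
Ratio ||u||_L² / ||u'||_L² = 6/(5*π).
Sharp Poincaré constant on H^1_0(0, 6) is C_P = L/π = 6/π, achieved by sin(π/6·x).
This is the k = 5 harmonic; the ratio L/(kπ) is strictly less than C_P = L/π, consistent with the sharp inequality ||u||_L² ≤ C_P ||u'||_L².


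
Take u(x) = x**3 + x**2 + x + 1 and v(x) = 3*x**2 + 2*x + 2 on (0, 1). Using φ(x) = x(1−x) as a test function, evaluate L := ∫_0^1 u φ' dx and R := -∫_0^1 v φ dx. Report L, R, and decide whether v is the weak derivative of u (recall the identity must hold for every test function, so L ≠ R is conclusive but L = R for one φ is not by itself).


LHS = -29/60, RHS = -13/20. No, v is not the weak derivative of u.

u(x) = x**3 + x**2 + x + 1, classical derivative u'(x) = 3*x**2 + 2*x + 1.
φ(x) = x(1−x), so φ'(x) = 1 - 2*x.
Note φ(0) = φ(1) = 0, so the boundary term u·φ vanishes.
LHS = ∫_0^1 u(x) φ'(x) dx = ∫_0^1 (-2*x^4 - x^3 - x^2 - x + 1) dx. Term by term:
  ∫_0^1 -2*x^4 dx = -2/5;  ∫_0^1 -x^3 dx = -1/4;  ∫_0^1 -x^2 dx = -1/3;
  ∫_0^1 -x dx = -1/2;  ∫_0^1 1 dx = 1.
Sum: -2/5 − 1/4 − 1/3 − 1/2 + 1 = -29/60.
So LHS = -29/60.
∫_0^1 v(x) φ(x) dx = ∫_0^1 (-3*x^4 + x^3 + 2*x) dx. Term by term:
  ∫_0^1 -3*x^4 dx = -3/5;  ∫_0^1 x^3 dx = 1/4;  ∫_0^1 2*x dx = 1.
Sum: -3/5 + 1/4 + 1 = 13/20.
So RHS = -∫_0^1 v(x) φ(x) dx = -13/20.
LHS − RHS = 1/6 ≠ 0, so the identity fails.
(For a valid weak derivative the identity must hold for EVERY test function, in particular this one. The failure shows v is NOT the weak derivative of u.)
Correct weak derivative would be u'(x) = 3*x**2 + 2*x + 1.


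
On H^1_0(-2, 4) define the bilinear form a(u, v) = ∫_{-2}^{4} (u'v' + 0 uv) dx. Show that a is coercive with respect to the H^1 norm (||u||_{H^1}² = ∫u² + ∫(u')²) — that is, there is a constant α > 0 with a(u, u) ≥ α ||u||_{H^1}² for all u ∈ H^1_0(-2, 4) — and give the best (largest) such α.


α = π^2/(π^2 + 36)

Coercivity of a(·,·) on H^1_0(-2, 4) means a(u, u) ≥ α ||u||_{H^1}² for every u ∈ H^1_0.
The interval has length L = 6, and Poincaré/coercivity depend only on L. Here a(u, u) = ∫(u')² + (0)·∫u².
Here c = 0, so a(u,u) = ∫(u')² alone. The condition a(u,u) ≥ α||u||_{H^1}² reads (1−α)∫(u')² ≥ (α−c)∫u². Any admissible α is ≤ 1 (rapidly oscillating u have ∫u²/∫(u')² → 0), and α = 1 would force 0 ≥ (1−c)∫u², impossible since c < 1; so 1−α > 0. By the sharp Poincaré inequality on H^1_0 of an interval of length L, ∫(u')² ≥ (π/L)²∫u² with equality for the first sine mode sin(π(x−x₀)/L) (x₀ the left endpoint), so the inequality holds for all u iff (1−α)(π/L)² ≥ α − c, i.e. α ≤ ((π/L)² + c)/((π/L)² + 1) = (1 + c(L/π)²)/(1 + (L/π)²). (Direct route, valid since c ≤ 0: Poincaré gives c∫u² ≥ c(L/π)²∫(u')², so a(u,u) ≥ (1 + c(L/π)²)∫(u')², while ||u||_{H^1}² ≤ (1 + (L/π)²)∫(u')²; dividing yields the same α.) With (π/L)² = π^2/36 and c = 0, the largest admissible constant is α = ((π/L)² + c)/((π/L)² + 1).
Simplifying, α = π^2/(π^2 + 36).


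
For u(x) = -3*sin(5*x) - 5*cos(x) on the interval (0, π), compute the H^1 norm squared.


||u||_{H^1(0,π)}^2 = 142*π

u'(x) = 5*sin(x) - 15*cos(5*x).
Expand u² and (u')² and integrate term by term on (0, π), using: for integers n ≥ 1, ∫_0^π sin²(nx) dx = ∫_0^π cos²(nx) dx = π/2; for n ≠ n', ∫_0^π sin(nx)sin(n'x) dx = ∫_0^π cos(nx)cos(n'x) dx = 0; and by product-to-sum, ∫_0^π sin(nx)cos(n'x) dx = ½∫_0^π [sin((n+n')x) + sin((n−n')x)] dx, which is 0 when n+n' is even and 2n/(n²−n'²) when n+n' is odd (it need not vanish on (0, π)).
  u² squared terms: (-5)²·∫cos(x)² dx = 25·π/2 = 25*π/2;  (-3)²·∫sin(5x)² dx = 9·π/2 = 9*π/2.
  u² cross terms: 2·(-5)·(-3)·∫cos(x)·sin(5x) dx = 30·(0) = 0.
  So ∫_0^π u² dx = 25*π/2 + 9*π/2 + 0 = 17*π.
  (u')² squared terms: (-15)²·∫cos(5x)² dx = 225·π/2 = 225*π/2;  (5)²·∫sin(x)² dx = 25·π/2 = 25*π/2.
  (u')² cross terms: 2·(-15)·(5)·∫cos(5x)·sin(x) dx = -150·(0) = 0.
  So ∫_0^π (u')² dx = 225*π/2 + 25*π/2 + 0 = 125*π.
||u||_{H^1}^2 = (17*π) + (125*π) = 142*π.
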